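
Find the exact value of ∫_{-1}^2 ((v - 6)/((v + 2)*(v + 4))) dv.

-log(8)

Factor the denominator: v**2 + 6*v + 8 = (v + 4)(v + 2).
Partial fractions: (v - 6)/((v + 2)*(v + 4)) = 5/(v + 4) - 4/(v + 2).
An antiderivative is F(v) = -4*log(v + 2) + 5*log(v + 4).
Then F(2) - F(-1) = (-3*log(2) + 5*log(3)) - (5*log(3)) = -log(8).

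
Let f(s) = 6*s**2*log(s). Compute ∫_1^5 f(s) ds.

-248/3 + 250*log(5)

Integrate by parts once (u = ln s, dv = 6*s**2 ds).
An antiderivative is F(s) = 2*s**3*(3*log(s) - 1)/3.
Then F(5) - F(1) = (-250/3 + 250*log(5)) - (-2/3) = -248/3 + 250*log(5).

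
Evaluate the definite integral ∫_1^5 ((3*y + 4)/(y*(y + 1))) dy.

Factor the denominator: y**2 + y = (y + 1)y.
Partial fractions: (3*y + 4)/(y*(y + 1)) = -1/(y + 1) + 4/y.
An antiderivative is F(y) = 4*log(y) - log(y + 1).
Then F(5) - F(1) = (-log(3) - log(2) + 4*log(5)) - (-log(2)) = -log(3) + 4*log(5).

-log(3) + 4*log(5)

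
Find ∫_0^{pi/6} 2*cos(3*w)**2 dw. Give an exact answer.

Use the identity cos^2(3*w) = (1 + cos(6*w))/2.
An antiderivative is F(w) = w + sin(6*w)/6.
Then F(pi/6) - F(0) = (pi/6) - (0) = pi/6.

pi/6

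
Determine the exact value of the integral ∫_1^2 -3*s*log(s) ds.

Integrate by parts once (u = ln s, dv = -3*s ds).
An antiderivative is F(s) = -3*s**2*(2*log(s) - 1)/4.
Then F(2) - F(1) = (3 - log(64)) - (3/4) = 9/4 - log(64).

9/4 - log(64)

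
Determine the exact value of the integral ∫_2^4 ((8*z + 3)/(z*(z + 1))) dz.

Factor the denominator: z**2 + z = (z + 1)z.
Partial fractions: (8*z + 3)/(z*(z + 1)) = 5/(z + 1) + 3/z.
An antiderivative is F(z) = 3*log(z) + 5*log(z + 1).
Then F(4) - F(2) = (6*log(2) + 5*log(5)) - (3*log(2) + 5*log(3)) = -5*log(3) + 3*log(2) + 5*log(5).

-5*log(3) + 3*log(2) + 5*log(5)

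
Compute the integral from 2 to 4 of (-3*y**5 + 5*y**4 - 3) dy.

By the power rule, an antiderivative is F(y) = -y**6/2 + y**5 - 3*y.
Then F(4) - F(2) = (-1036) - (-6) = -1030.

-1030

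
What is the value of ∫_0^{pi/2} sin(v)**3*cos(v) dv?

1/4

Let u = sin(v), so du = cos(v) dv. When v = 0, u = 0; when v = pi/2, u = 1.
The integral becomes ∫ u**3 du from 0 to 1, with antiderivative u**4/4.
Back in v: F(v) = sin(v)**4/4.
Then F(pi/2) - F(0) = (1/4) - (0) = 1/4.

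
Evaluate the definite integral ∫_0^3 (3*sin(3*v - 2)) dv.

-cos(7) + cos(2)

Let u = 3*v - 2, so du = 3 dv. When v = 0, u = -2; when v = 3, u = 7.
The integral becomes ∫ sin(u) du from -2 to 7, with antiderivative -cos(u).
Back in v: F(v) = -cos(3*v - 2).
Then F(3) - F(0) = (-cos(7)) - (-cos(2)) = -cos(7) + cos(2).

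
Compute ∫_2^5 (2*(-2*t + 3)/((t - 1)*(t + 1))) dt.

Factor the denominator: t**2 - 1 = (t + 1)(t - 1).
Partial fractions: 2*(-2*t + 3)/((t - 1)*(t + 1)) = -5/(t + 1) + 1/(t - 1).
An antiderivative is F(t) = log(t - 1) - 5*log(t + 1).
Then F(5) - F(2) = (-5*log(3) - 3*log(2)) - (-5*log(3)) = -log(8).

-log(8)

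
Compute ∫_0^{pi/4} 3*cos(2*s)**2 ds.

3*pi/8

Use the identity cos^2(2*s) = (1 + cos(4*s))/2.
An antiderivative is F(s) = 3*s/2 + 3*sin(4*s)/8.
Then F(pi/4) - F(0) = (3*pi/8) - (0) = 3*pi/8.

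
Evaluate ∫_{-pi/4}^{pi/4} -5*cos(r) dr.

-5*sqrt(2)

An antiderivative is F(r) = -5*sin(r).
Then F(pi/4) - F(-pi/4) = (-5*sqrt(2)/2) - (5*sqrt(2)/2) = -5*sqrt(2).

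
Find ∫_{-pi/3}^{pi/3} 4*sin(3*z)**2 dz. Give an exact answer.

Use the identity sin^2(3*z) = (1 - cos(6*z))/2.
An antiderivative is F(z) = 2*z - sin(6*z)/3.
Then F(pi/3) - F(-pi/3) = (2*pi/3) - (-2*pi/3) = 4*pi/3.

4*pi/3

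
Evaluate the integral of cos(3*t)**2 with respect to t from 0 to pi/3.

pi/6

Use the identity cos^2(3*t) = (1 + cos(6*t))/2.
An antiderivative is F(t) = t/2 + sin(6*t)/12.
Then F(pi/3) - F(0) = (pi/6) - (0) = pi/6.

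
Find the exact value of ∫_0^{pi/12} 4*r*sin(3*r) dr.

Integrate by parts once (u = r, dv = 4*sin(3*r) dr).
An antiderivative is F(r) = -4*r*cos(3*r)/3 + 4*sin(3*r)/9.
Then F(pi/12) - F(0) = (sqrt(2)*(4 - pi)/18) - (0) = sqrt(2)*(4 - pi)/18.

sqrt(2)*(4 - pi)/18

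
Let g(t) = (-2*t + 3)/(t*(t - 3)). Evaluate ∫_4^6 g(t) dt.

Factor the denominator: t**2 - 3*t = t(t - 3).
Partial fractions: (-2*t + 3)/(t*(t - 3)) = -1/t - 1/(t - 3).
An antiderivative is F(t) = -log(t) - log(t - 3).
Then F(6) - F(4) = (-log(18)) - (-log(4)) = log(2/9).

log(2/9)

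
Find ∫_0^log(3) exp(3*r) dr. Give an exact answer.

26/3

Let u = exp(r), so du = exp(r) dr. When r = 0, u = 1; when r = log(3), u = 3.
The integral becomes ∫ u**2 du from 1 to 3, with antiderivative u**3/3.
Back in r: F(r) = exp(3*r)/3.
Then F(log(3)) - F(0) = (9) - (1/3) = 26/3.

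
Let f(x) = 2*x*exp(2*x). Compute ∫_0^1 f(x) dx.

1/2 + exp(2)/2

Integrate by parts once (u = x, dv = 2*exp(2*x) dx).
An antiderivative is F(x) = (2*x - 1)*exp(2*x)/2.
Then F(1) - F(0) = (exp(2)/2) - (-1/2) = 1/2 + exp(2)/2.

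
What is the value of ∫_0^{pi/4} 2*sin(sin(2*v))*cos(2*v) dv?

1 - cos(1)

Let u = sin(2*v), so du = 2*cos(2*v) dv. When v = 0, u = 0; when v = pi/4, u = 1.
The integral becomes ∫ sin(u) du from 0 to 1, with antiderivative -cos(u).
Back in v: F(v) = -cos(sin(2*v)).
Then F(pi/4) - F(0) = (-cos(1)) - (-1) = 1 - cos(1).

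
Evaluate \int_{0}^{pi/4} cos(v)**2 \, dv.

1/4 + pi/8

Use the identity cos^2(v) = (1 + cos(2*v))/2.
An antiderivative is F(v) = v/2 + sin(2*v)/4.
Then F(pi/4) - F(0) = (1/4 + pi/8) - (0) = 1/4 + pi/8.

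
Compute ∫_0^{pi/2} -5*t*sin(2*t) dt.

-5*pi/4

Integrate by parts once (u = t, dv = -5*sin(2*t) dt).
An antiderivative is F(t) = 5*t*cos(2*t)/2 - 5*sin(2*t)/4.
Then F(pi/2) - F(0) = (-5*pi/4) - (0) = -5*pi/4.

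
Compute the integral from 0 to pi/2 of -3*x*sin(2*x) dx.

Integrate by parts once (u = x, dv = -3*sin(2*x) dx).
An antiderivative is F(x) = 3*x*cos(2*x)/2 - 3*sin(2*x)/4.
Then F(pi/2) - F(0) = (-3*pi/4) - (0) = -3*pi/4.

-3*pi/4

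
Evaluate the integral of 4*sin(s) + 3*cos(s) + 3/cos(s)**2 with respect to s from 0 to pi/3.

An antiderivative is F(s) = 3*sin(s) - 4*cos(s) + 3*tan(s).
Then F(pi/3) - F(0) = (-2 + 9*sqrt(3)/2) - (-4) = 2 + 9*sqrt(3)/2.

2 + 9*sqrt(3)/2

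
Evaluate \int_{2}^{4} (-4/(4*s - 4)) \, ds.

-log(3)

An antiderivative is F(s) = -log(4*s - 4).
Then F(4) - F(2) = (-log(12)) - (-log(4)) = -log(3).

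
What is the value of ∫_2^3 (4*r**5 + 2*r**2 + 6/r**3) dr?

5477/12

By the power rule, an antiderivative is F(r) = 2*r**6/3 + 2*r**3/3 - 3/r**2.
Then F(3) - F(2) = (1511/3) - (189/4) = 5477/12.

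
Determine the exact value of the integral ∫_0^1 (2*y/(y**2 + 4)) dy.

Let u = y**2 + 4, so du = 2*y dy. When y = 0, u = 4; when y = 1, u = 5.
The integral becomes ∫ 1/u du from 4 to 5, with antiderivative log(u).
Back in y: F(y) = log(y**2 + 4).
Then F(1) - F(0) = (log(5)) - (log(4)) = log(5/4).

log(5/4)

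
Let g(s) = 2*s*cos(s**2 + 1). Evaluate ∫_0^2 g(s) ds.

sin(5) - sin(1)

Let u = s**2 + 1, so du = 2*s ds. When s = 0, u = 1; when s = 2, u = 5.
The integral becomes ∫ cos(u) du from 1 to 5, with antiderivative sin(u).
Back in s: F(s) = sin(s**2 + 1).
Then F(2) - F(0) = (sin(5)) - (sin(1)) = sin(5) - sin(1).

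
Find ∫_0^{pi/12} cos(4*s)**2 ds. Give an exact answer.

sqrt(3)/32 + pi/24

Use the identity cos^2(4*s) = (1 + cos(8*s))/2.
An antiderivative is F(s) = s/2 + sin(8*s)/16.
Then F(pi/12) - F(0) = (sqrt(3)/32 + pi/24) - (0) = sqrt(3)/32 + pi/24.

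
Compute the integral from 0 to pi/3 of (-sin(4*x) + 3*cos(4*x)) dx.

-3*sqrt(3)/8 - 3/8

An antiderivative is F(x) = 3*sin(4*x)/4 + cos(4*x)/4.
Then F(pi/3) - F(0) = (-3*sqrt(3)/8 - 1/8) - (1/4) = -3*sqrt(3)/8 - 3/8.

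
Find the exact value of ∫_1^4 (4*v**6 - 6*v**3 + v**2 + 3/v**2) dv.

252069/28

By the power rule, an antiderivative is F(v) = 4*v**7/7 - 3*v**4/2 + v**3/3 - 3/v.
Then F(4) - F(1) = (755905/84) - (-151/42) = 252069/28.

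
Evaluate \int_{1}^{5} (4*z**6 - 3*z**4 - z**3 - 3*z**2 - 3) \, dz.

1486656/35

By the power rule, an antiderivative is F(z) = 4*z**7/7 - 3*z**5/5 - z**4/4 - z**3 - 3*z.
Then F(5) - F(1) = (1189205/28) - (-599/140) = 1486656/35.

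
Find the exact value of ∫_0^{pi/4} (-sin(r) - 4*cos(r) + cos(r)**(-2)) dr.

-3*sqrt(2)/2

An antiderivative is F(r) = -4*sin(r) + cos(r) + tan(r).
Then F(pi/4) - F(0) = (1 - 3*sqrt(2)/2) - (1) = -3*sqrt(2)/2.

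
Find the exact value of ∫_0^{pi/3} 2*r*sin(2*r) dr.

sqrt(3)/4 + pi/6

Integrate by parts once (u = r, dv = 2*sin(2*r) dr).
An antiderivative is F(r) = -r*cos(2*r) + sin(2*r)/2.
Then F(pi/3) - F(0) = (sqrt(3)/4 + pi/6) - (0) = sqrt(3)/4 + pi/6.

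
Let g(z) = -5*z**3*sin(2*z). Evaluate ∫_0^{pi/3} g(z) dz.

-5*sqrt(3)*pi**2/24 - 5*pi**3/108 + 15*sqrt(3)/16 + 5*pi/8

Integrate by parts 3 times (u = z^3, dv = -5*sin(2*z) dz).
An antiderivative is F(z) = 5*z**3*cos(2*z)/2 - 15*z**2*sin(2*z)/4 - 15*z*cos(2*z)/4 + 15*sin(2*z)/8.
Then F(pi/3) - F(0) = (-5*sqrt(3)*pi**2/24 - 5*pi**3/108 + 15*sqrt(3)/16 + 5*pi/8) - (0) = -5*sqrt(3)*pi**2/24 - 5*pi**3/108 + 15*sqrt(3)/16 + 5*pi/8.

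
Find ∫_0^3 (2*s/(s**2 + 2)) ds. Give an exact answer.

Let u = s**2 + 2, so du = 2*s ds. When s = 0, u = 2; when s = 3, u = 11.
The integral becomes ∫ 1/u du from 2 to 11, with antiderivative log(u).
Back in s: F(s) = log(s**2 + 2).
Then F(3) - F(0) = (log(11)) - (log(2)) = log(11/2).

log(11/2)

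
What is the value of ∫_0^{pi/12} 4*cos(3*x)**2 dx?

1/3 + pi/6

Use the identity cos^2(3*x) = (1 + cos(6*x))/2.
An antiderivative is F(x) = 2*x + sin(6*x)/3.
Then F(pi/12) - F(0) = (1/3 + pi/6) - (0) = 1/3 + pi/6.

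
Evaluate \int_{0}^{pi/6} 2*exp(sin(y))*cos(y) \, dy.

-2 + 2*exp(1/2)

Let u = sin(y), so du = cos(y) dy. When y = 0, u = 0; when y = pi/6, u = 1/2.
The integral becomes 2·∫ exp(u) du from 0 to 1/2, with antiderivative 2*exp(u).
Back in y: F(y) = 2*exp(sin(y)).
Then F(pi/6) - F(0) = (2*exp(1/2)) - (2) = -2 + 2*exp(1/2).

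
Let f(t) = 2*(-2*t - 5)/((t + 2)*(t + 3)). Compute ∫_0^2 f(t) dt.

Factor the denominator: t**2 + 5*t + 6 = (t + 3)(t + 2).
Partial fractions: 2*(-2*t - 5)/((t + 2)*(t + 3)) = -2/(t + 3) - 2/(t + 2).
An antiderivative is F(t) = -2*log(t + 2) - 2*log(t + 3).
Then F(2) - F(0) = (-2*log(5) - 4*log(2)) - (-log(36)) = log(9/100).

log(9/100)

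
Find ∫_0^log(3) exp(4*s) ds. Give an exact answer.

Let u = exp(s), so du = exp(s) ds. When s = 0, u = 1; when s = log(3), u = 3.
The integral becomes ∫ u**3 du from 1 to 3, with antiderivative u**4/4.
Back in s: F(s) = exp(4*s)/4.
Then F(log(3)) - F(0) = (81/4) - (1/4) = 20.

20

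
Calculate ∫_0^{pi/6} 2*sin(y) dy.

An antiderivative is F(y) = -2*cos(y).
Then F(pi/6) - F(0) = (-sqrt(3)) - (-2) = 2 - sqrt(3).

2 - sqrt(3)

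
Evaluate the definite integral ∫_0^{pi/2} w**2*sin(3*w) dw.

Integrate by parts twice (u = w^2, dv = sin(3*w) dw).
An antiderivative is F(w) = -w**2*cos(3*w)/3 + 2*w*sin(3*w)/9 + 2*cos(3*w)/27.
Then F(pi/2) - F(0) = (-pi/9) - (2/27) = -pi/9 - 2/27.

-pi/9 - 2/27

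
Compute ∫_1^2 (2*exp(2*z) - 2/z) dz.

An antiderivative is F(z) = exp(2*z) - 2*log(z).
Then F(2) - F(1) = (-log(4) + exp(4)) - (exp(2)) = -exp(2) - log(4) + exp(4).

-exp(2) - log(4) + exp(4)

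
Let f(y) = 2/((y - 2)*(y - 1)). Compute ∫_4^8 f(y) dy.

log(81/49)

Factor the denominator: y**2 - 3*y + 2 = (y - 1)(y - 2).
Partial fractions: 2/((y - 2)*(y - 1)) = -2/(y - 1) + 2/(y - 2).
An antiderivative is F(y) = 2*log(y - 2) - 2*log(y - 1).
Then F(8) - F(4) = (log(36/49)) - (log(4/9)) = log(81/49).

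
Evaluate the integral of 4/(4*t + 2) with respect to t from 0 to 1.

log(3)

Let u = 4*t + 2, so du = 4 dt. When t = 0, u = 2; when t = 1, u = 6.
The integral becomes ∫ 1/u du from 2 to 6, with antiderivative log(u).
Back in t: F(t) = log(4*t + 2).
Then F(1) - F(0) = (log(6)) - (log(2)) = log(3).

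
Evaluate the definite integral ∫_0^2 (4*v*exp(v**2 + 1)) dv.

Let u = v**2 + 1, so du = 2*v dv. When v = 0, u = 1; when v = 2, u = 5.
The integral becomes 2·∫ exp(u) du from 1 to 5, with antiderivative 2*exp(u).
Back in v: F(v) = 2*exp(v**2 + 1).
Then F(2) - F(0) = (2*exp(5)) - (2*exp(1)) = -2*exp(1)*(1 - exp(4)).

-2*exp(1)*(1 - exp(4))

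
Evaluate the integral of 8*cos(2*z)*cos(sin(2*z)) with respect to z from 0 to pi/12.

Let u = sin(2*z), so du = 2*cos(2*z) dz. When z = 0, u = 0; when z = pi/12, u = 1/2.
The integral becomes 4·∫ cos(u) du from 0 to 1/2, with antiderivative 4*sin(u).
Back in z: F(z) = 4*sin(sin(2*z)).
Then F(pi/12) - F(0) = (4*sin(1/2)) - (0) = 4*sin(1/2).

4*sin(1/2)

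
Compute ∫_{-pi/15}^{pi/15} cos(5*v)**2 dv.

Use the identity cos^2(5*v) = (1 + cos(10*v))/2.
An antiderivative is F(v) = v/2 + sin(10*v)/20.
Then F(pi/15) - F(-pi/15) = (sqrt(3)/40 + pi/30) - (-pi/30 - sqrt(3)/40) = sqrt(3)/20 + pi/15.

sqrt(3)/20 + pi/15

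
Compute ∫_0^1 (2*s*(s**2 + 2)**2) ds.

Let u = s**2 + 2, so du = 2*s ds. When s = 0, u = 2; when s = 1, u = 3.
The integral becomes ∫ u**2 du from 2 to 3, with antiderivative u**3/3.
Back in s: F(s) = (s**2 + 2)**3/3.
Then F(1) - F(0) = (9) - (8/3) = 19/3.

19/3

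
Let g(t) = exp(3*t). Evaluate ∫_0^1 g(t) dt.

An antiderivative is F(t) = exp(3*t)/3.
Then F(1) - F(0) = (exp(3)/3) - (1/3) = -1/3 + exp(3)/3.

-1/3 + exp(3)/3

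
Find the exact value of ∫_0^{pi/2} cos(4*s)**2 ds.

Use the identity cos^2(4*s) = (1 + cos(8*s))/2.
An antiderivative is F(s) = s/2 + sin(8*s)/16.
Then F(pi/2) - F(0) = (pi/4) - (0) = pi/4.

pi/4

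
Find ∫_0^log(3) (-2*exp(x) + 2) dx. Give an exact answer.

An antiderivative is F(x) = 2*x - 2*exp(x).
Then F(log(3)) - F(0) = (-6 + 2*log(3)) - (-2) = -4 + 2*log(3).

-4 + 2*log(3)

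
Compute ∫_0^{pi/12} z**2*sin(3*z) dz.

Integrate by parts twice (u = z^2, dv = sin(3*z) dz).
An antiderivative is F(z) = -z**2*cos(3*z)/3 + 2*z*sin(3*z)/9 + 2*cos(3*z)/27.
Then F(pi/12) - F(0) = (sqrt(2)*(-pi**2 + 8*pi + 32)/864) - (2/27) = -2/27 - sqrt(2)*pi**2/864 + sqrt(2)*pi/108 + sqrt(2)/27.

-2/27 - sqrt(2)*pi**2/864 + sqrt(2)*pi/108 + sqrt(2)/27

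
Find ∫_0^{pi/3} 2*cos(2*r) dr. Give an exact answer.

An antiderivative is F(r) = sin(2*r).
Then F(pi/3) - F(0) = (sqrt(3)/2) - (0) = sqrt(3)/2.

sqrt(3)/2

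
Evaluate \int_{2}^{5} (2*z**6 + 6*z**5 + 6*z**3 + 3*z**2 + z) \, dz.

By the power rule, an antiderivative is F(z) = 2*z**7/7 + z**6 + 3*z**4/2 + z**3 + z**2/2.
Then F(5) - F(2) = (273150/7) - (942/7) = 272208/7.

272208/7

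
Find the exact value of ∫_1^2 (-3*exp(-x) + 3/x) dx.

An antiderivative is F(x) = 3*log(x) + 3*exp(-x).
Then F(2) - F(1) = (3*exp(-2) + 3*log(2)) - (3*exp(-1)) = -3*exp(-1) + 3*exp(-2) + 3*log(2).

-3*exp(-1) + 3*exp(-2) + 3*log(2)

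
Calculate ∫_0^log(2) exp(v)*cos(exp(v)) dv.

Let u = exp(v), so du = exp(v) dv. When v = 0, u = 1; when v = log(2), u = 2.
The integral becomes ∫ cos(u) du from 1 to 2, with antiderivative sin(u).
Back in v: F(v) = sin(exp(v)).
Then F(log(2)) - F(0) = (sin(2)) - (sin(1)) = -sin(1) + sin(2).

-sin(1) + sin(2)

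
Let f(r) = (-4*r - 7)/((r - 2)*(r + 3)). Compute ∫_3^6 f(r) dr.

Factor the denominator: r**2 + r - 6 = (r + 3)(r - 2).
Partial fractions: (-4*r - 7)/((r - 2)*(r + 3)) = -1/(r + 3) - 3/(r - 2).
An antiderivative is F(r) = -3*log(r - 2) - log(r + 3).
Then F(6) - F(3) = (-6*log(2) - 2*log(3)) - (-log(6)) = -log(96).

-log(96)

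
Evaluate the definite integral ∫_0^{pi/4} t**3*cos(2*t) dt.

-3*pi/16 + pi**3/128 + 3/8

Integrate by parts 3 times (u = t^3, dv = cos(2*t) dt).
An antiderivative is F(t) = t**3*sin(2*t)/2 + 3*t**2*cos(2*t)/4 - 3*t*sin(2*t)/4 - 3*cos(2*t)/8.
Then F(pi/4) - F(0) = (pi*(-24 + pi**2)/128) - (-3/8) = -3*pi/16 + pi**3/128 + 3/8.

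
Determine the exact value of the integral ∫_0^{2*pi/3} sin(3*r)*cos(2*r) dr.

9/10

Use the identity sin(3*r)cos(2*r) = [sin(5*r) + sin(r)]/2.
An antiderivative is F(r) = -cos(r)/2 - cos(5*r)/10.
Then F(2*pi/3) - F(0) = (3/10) - (-3/5) = 9/10.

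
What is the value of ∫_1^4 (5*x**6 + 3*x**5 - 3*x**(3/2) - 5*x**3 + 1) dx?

1875537/140

By the power rule, an antiderivative is F(x) = 5*x**7/7 + x**6/2 - 6*x**(5/2)/5 - 5*x**4/4 + x.
Then F(4) - F(1) = (468876/35) - (-33/140) = 1875537/140.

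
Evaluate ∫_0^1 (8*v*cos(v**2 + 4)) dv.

Let u = v**2 + 4, so du = 2*v dv. When v = 0, u = 4; when v = 1, u = 5.
The integral becomes 4·∫ cos(u) du from 4 to 5, with antiderivative 4*sin(u).
Back in v: F(v) = 4*sin(v**2 + 4).
Then F(1) - F(0) = (4*sin(5)) - (4*sin(4)) = 4*sin(5) - 4*sin(4).

4*sin(5) - 4*sin(4)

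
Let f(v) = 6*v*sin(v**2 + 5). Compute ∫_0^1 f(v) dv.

-3*cos(6) + 3*cos(5)

Let u = v**2 + 5, so du = 2*v dv. When v = 0, u = 5; when v = 1, u = 6.
The integral becomes 3·∫ sin(u) du from 5 to 6, with antiderivative -3*cos(u).
Back in v: F(v) = -3*cos(v**2 + 5).
Then F(1) - F(0) = (-3*cos(6)) - (-3*cos(5)) = -3*cos(6) + 3*cos(5).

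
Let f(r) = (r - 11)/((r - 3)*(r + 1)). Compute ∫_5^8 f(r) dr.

log(27/50)

Factor the denominator: r**2 - 2*r - 3 = (r + 1)(r - 3).
Partial fractions: (r - 11)/((r - 3)*(r + 1)) = 3/(r + 1) - 2/(r - 3).
An antiderivative is F(r) = -2*log(r - 3) + 3*log(r + 1).
Then F(8) - F(5) = (-2*log(5) + 6*log(3)) - (log(54)) = log(27/50).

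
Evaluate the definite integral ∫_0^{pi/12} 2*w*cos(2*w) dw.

Integrate by parts once (u = w, dv = 2*cos(2*w) dw).
An antiderivative is F(w) = w*sin(2*w) + cos(2*w)/2.
Then F(pi/12) - F(0) = (pi/24 + sqrt(3)/4) - (1/2) = -1/2 + pi/24 + sqrt(3)/4.

-1/2 + pi/24 + sqrt(3)/4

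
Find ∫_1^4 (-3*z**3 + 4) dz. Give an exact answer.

-717/4

By the power rule, an antiderivative is F(z) = -3*z**4/4 + 4*z.
Then F(4) - F(1) = (-176) - (13/4) = -717/4.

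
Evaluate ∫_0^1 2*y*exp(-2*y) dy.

Integrate by parts once (u = y, dv = 2*exp(-2*y) dy).
An antiderivative is F(y) = (-2*y - 1)*exp(-2*y)/2.
Then F(1) - F(0) = (-3*exp(-2)/2) - (-1/2) = (-3 + exp(2))*exp(-2)/2.

(-3 + exp(2))*exp(-2)/2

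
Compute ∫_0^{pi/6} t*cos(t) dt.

Integrate by parts once (u = t, dv = cos(t) dt).
An antiderivative is F(t) = t*sin(t) + cos(t).
Then F(pi/6) - F(0) = (pi/12 + sqrt(3)/2) - (1) = -1 + pi/12 + sqrt(3)/2.

-1 + pi/12 + sqrt(3)/2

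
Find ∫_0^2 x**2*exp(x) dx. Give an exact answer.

-2 + 2*exp(2)

Integrate by parts twice (u = x^2, dv = exp(x) dx).
An antiderivative is F(x) = (x**2 - 2*x + 2)*exp(x).
Then F(2) - F(0) = (2*exp(2)) - (2) = -2 + 2*exp(2).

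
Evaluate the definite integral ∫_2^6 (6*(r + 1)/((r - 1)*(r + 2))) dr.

2*log(2) + 4*log(5)

Factor the denominator: r**2 + r - 2 = (r + 2)(r - 1).
Partial fractions: 6*(r + 1)/((r - 1)*(r + 2)) = 2/(r + 2) + 4/(r - 1).
An antiderivative is F(r) = 4*log(r - 1) + 2*log(r + 2).
Then F(6) - F(2) = (6*log(2) + 4*log(5)) - (log(16)) = 2*log(2) + 4*log(5).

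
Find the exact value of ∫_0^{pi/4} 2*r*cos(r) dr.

Integrate by parts once (u = r, dv = 2*cos(r) dr).
An antiderivative is F(r) = 2*r*sin(r) + 2*cos(r).
Then F(pi/4) - F(0) = (sqrt(2)*(pi + 4)/4) - (2) = -2 + sqrt(2)*pi/4 + sqrt(2).

-2 + sqrt(2)*pi/4 + sqrt(2)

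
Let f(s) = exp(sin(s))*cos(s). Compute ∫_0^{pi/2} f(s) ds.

-1 + E

Let u = sin(s), so du = cos(s) ds. When s = 0, u = 0; when s = pi/2, u = 1.
The integral becomes ∫ exp(u) du from 0 to 1, with antiderivative exp(u).
Back in s: F(s) = exp(sin(s)).
Then F(pi/2) - F(0) = (E) - (1) = -1 + E.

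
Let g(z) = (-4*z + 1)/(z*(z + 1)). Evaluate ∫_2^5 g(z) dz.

log(5/64)

Factor the denominator: z**2 + z = (z + 1)z.
Partial fractions: (-4*z + 1)/(z*(z + 1)) = -5/(z + 1) + 1/z.
An antiderivative is F(z) = log(z) - 5*log(z + 1).
Then F(5) - F(2) = (-5*log(3) - 5*log(2) + log(5)) - (-5*log(3) + log(2)) = log(5/64).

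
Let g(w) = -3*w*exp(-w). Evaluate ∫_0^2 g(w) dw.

Integrate by parts once (u = w, dv = -3*exp(-w) dw).
An antiderivative is F(w) = (3*w + 3)*exp(-w).
Then F(2) - F(0) = (9*exp(-2)) - (3) = -3 + 9*exp(-2).

-3 + 9*exp(-2)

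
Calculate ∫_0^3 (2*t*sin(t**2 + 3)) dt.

Let u = t**2 + 3, so du = 2*t dt. When t = 0, u = 3; when t = 3, u = 12.
The integral becomes ∫ sin(u) du from 3 to 12, with antiderivative -cos(u).
Back in t: F(t) = -cos(t**2 + 3).
Then F(3) - F(0) = (-cos(12)) - (-cos(3)) = cos(3) - cos(12).

cos(3) - cos(12)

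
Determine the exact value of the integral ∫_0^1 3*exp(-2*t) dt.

3/2 - 3*exp(-2)/2

An antiderivative is F(t) = -3*exp(-2*t)/2.
Then F(1) - F(0) = (-3*exp(-2)/2) - (-3/2) = 3/2 - 3*exp(-2)/2.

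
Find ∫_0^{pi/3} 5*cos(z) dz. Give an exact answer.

5*sqrt(3)/2

An antiderivative is F(z) = 5*sin(z).
Then F(pi/3) - F(0) = (5*sqrt(3)/2) - (0) = 5*sqrt(3)/2.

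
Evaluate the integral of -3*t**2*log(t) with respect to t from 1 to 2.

Integrate by parts once (u = ln t, dv = -3*t**2 dt).
An antiderivative is F(t) = -t**3*(3*log(t) - 1)/3.
Then F(2) - F(1) = (8/3 - 8*log(2)) - (1/3) = 7/3 - 8*log(2).

7/3 - 8*log(2)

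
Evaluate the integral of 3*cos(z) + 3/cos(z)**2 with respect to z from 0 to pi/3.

An antiderivative is F(z) = 3*sin(z) + 3*tan(z).
Then F(pi/3) - F(0) = (9*sqrt(3)/2) - (0) = 9*sqrt(3)/2.

9*sqrt(3)/2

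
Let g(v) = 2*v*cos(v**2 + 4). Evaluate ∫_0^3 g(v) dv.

sin(13) - sin(4)

Let u = v**2 + 4, so du = 2*v dv. When v = 0, u = 4; when v = 3, u = 13.
The integral becomes ∫ cos(u) du from 4 to 13, with antiderivative sin(u).
Back in v: F(v) = sin(v**2 + 4).
Then F(3) - F(0) = (sin(13)) - (sin(4)) = sin(13) - sin(4).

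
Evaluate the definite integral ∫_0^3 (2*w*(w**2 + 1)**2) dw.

333

Let u = w**2 + 1, so du = 2*w dw. When w = 0, u = 1; when w = 3, u = 10.
The integral becomes ∫ u**2 du from 1 to 10, with antiderivative u**3/3.
Back in w: F(w) = (w**2 + 1)**3/3.
Then F(3) - F(0) = (1000/3) - (1/3) = 333.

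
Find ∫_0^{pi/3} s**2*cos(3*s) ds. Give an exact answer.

-2*pi/27

Integrate by parts twice (u = s^2, dv = cos(3*s) ds).
An antiderivative is F(s) = s**2*sin(3*s)/3 + 2*s*cos(3*s)/9 - 2*sin(3*s)/27.
Then F(pi/3) - F(0) = (-2*pi/27) - (0) = -2*pi/27.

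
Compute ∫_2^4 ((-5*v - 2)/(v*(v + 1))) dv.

Factor the denominator: v**2 + v = (v + 1)v.
Partial fractions: (-5*v - 2)/(v*(v + 1)) = -3/(v + 1) - 2/v.
An antiderivative is F(v) = -2*log(v) - 3*log(v + 1).
Then F(4) - F(2) = (-3*log(5) - 4*log(2)) - (-3*log(3) - 2*log(2)) = -3*log(5) - 2*log(2) + 3*log(3).

-3*log(5) - 2*log(2) + 3*log(3)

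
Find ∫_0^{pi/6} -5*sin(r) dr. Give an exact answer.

An antiderivative is F(r) = 5*cos(r).
Then F(pi/6) - F(0) = (5*sqrt(3)/2) - (5) = -5 + 5*sqrt(3)/2.

-5 + 5*sqrt(3)/2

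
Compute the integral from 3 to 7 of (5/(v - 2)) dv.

An antiderivative is F(v) = 5*log(v - 2).
Then F(7) - F(3) = (5*log(5)) - (0) = 5*log(5).

5*log(5)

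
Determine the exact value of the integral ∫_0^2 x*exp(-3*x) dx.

Integrate by parts once (u = x, dv = exp(-3*x) dx).
An antiderivative is F(x) = (-3*x - 1)*exp(-3*x)/9.
Then F(2) - F(0) = (-7*exp(-6)/9) - (-1/9) = (-7 + exp(6))*exp(-6)/9.

(-7 + exp(6))*exp(-6)/9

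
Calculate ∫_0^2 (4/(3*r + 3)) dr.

4*log(3)/3

An antiderivative is F(r) = 4*log(3*r + 3)/3.
Then F(2) - F(0) = (8*log(3)/3) - (4*log(3)/3) = 4*log(3)/3.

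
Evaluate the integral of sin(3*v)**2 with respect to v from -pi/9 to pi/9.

-sqrt(3)/12 + pi/9

Use the identity sin^2(3*v) = (1 - cos(6*v))/2.
An antiderivative is F(v) = v/2 - sin(6*v)/12.
Then F(pi/9) - F(-pi/9) = (-sqrt(3)/24 + pi/18) - (-pi/18 + sqrt(3)/24) = -sqrt(3)/12 + pi/9.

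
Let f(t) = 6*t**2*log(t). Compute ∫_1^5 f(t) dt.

-248/3 + 250*log(5)

Integrate by parts once (u = ln t, dv = 6*t**2 dt).
An antiderivative is F(t) = 2*t**3*(3*log(t) - 1)/3.
Then F(5) - F(1) = (-250/3 + 250*log(5)) - (-2/3) = -248/3 + 250*log(5).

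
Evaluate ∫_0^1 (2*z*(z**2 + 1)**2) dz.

7/3

Let u = z**2 + 1, so du = 2*z dz. When z = 0, u = 1; when z = 1, u = 2.
The integral becomes ∫ u**2 du from 1 to 2, with antiderivative u**3/3.
Back in z: F(z) = (z**2 + 1)**3/3.
Then F(1) - F(0) = (8/3) - (1/3) = 7/3.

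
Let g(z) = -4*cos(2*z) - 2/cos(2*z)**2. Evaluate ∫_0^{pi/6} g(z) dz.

An antiderivative is F(z) = -2*sin(2*z) - tan(2*z).
Then F(pi/6) - F(0) = (-2*sqrt(3)) - (0) = -2*sqrt(3).

-2*sqrt(3)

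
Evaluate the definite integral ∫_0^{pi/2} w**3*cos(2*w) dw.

Integrate by parts 3 times (u = w^3, dv = cos(2*w) dw).
An antiderivative is F(w) = w**3*sin(2*w)/2 + 3*w**2*cos(2*w)/4 - 3*w*sin(2*w)/4 - 3*cos(2*w)/8.
Then F(pi/2) - F(0) = (3/8 - 3*pi**2/16) - (-3/8) = 3/4 - 3*pi**2/16.

3/4 - 3*pi**2/16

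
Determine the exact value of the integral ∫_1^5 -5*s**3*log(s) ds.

195 - 3125*log(5)/4

Integrate by parts once (u = ln s, dv = -5*s**3 ds).
An antiderivative is F(s) = -5*s**4*(4*log(s) - 1)/16.
Then F(5) - F(1) = (3125/16 - 3125*log(5)/4) - (5/16) = 195 - 3125*log(5)/4.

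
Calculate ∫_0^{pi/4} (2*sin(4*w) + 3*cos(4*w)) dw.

1

An antiderivative is F(w) = 3*sin(4*w)/4 - cos(4*w)/2.
Then F(pi/4) - F(0) = (1/2) - (-1/2) = 1.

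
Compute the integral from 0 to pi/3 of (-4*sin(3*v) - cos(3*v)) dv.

An antiderivative is F(v) = -sin(3*v)/3 + 4*cos(3*v)/3.
Then F(pi/3) - F(0) = (-4/3) - (4/3) = -8/3.

-8/3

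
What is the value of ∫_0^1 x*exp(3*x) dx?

Integrate by parts once (u = x, dv = exp(3*x) dx).
An antiderivative is F(x) = (3*x - 1)*exp(3*x)/9.
Then F(1) - F(0) = (2*exp(3)/9) - (-1/9) = 1/9 + 2*exp(3)/9.

1/9 + 2*exp(3)/9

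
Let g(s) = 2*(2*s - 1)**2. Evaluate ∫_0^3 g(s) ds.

Let u = 2*s - 1, so du = 2 ds. When s = 0, u = -1; when s = 3, u = 5.
The integral becomes ∫ u**2 du from -1 to 5, with antiderivative u**3/3.
Back in s: F(s) = (2*s - 1)**3/3.
Then F(3) - F(0) = (125/3) - (-1/3) = 42.

42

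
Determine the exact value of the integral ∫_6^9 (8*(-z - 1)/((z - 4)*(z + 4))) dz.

Factor the denominator: z**2 - 16 = (z + 4)(z - 4).
Partial fractions: 8*(-z - 1)/((z - 4)*(z + 4)) = -3/(z + 4) - 5/(z - 4).
An antiderivative is F(z) = -5*log(z - 4) - 3*log(z + 4).
Then F(9) - F(6) = (-5*log(5) - 3*log(13)) - (-8*log(2) - 3*log(5)) = -3*log(13) - 2*log(5) + 8*log(2).

-3*log(13) - 2*log(5) + 8*log(2)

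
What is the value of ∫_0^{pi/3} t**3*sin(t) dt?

-3*sqrt(3) - pi**3/54 + sqrt(3)*pi**2/6 + pi

Integrate by parts 3 times (u = t^3, dv = sin(t) dt).
An antiderivative is F(t) = -t**3*cos(t) + 3*t**2*sin(t) + 6*t*cos(t) - 6*sin(t).
Then F(pi/3) - F(0) = (-3*sqrt(3) - pi**3/54 + sqrt(3)*pi**2/6 + pi) - (0) = -3*sqrt(3) - pi**3/54 + sqrt(3)*pi**2/6 + pi.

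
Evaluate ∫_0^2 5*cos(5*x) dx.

sin(10)

Let u = 5*x, so du = 5 dx. When x = 0, u = 0; when x = 2, u = 10.
The integral becomes ∫ cos(u) du from 0 to 10, with antiderivative sin(u).
Back in x: F(x) = sin(5*x).
Then F(2) - F(0) = (sin(10)) - (0) = sin(10).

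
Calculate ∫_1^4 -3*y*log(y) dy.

Integrate by parts once (u = ln y, dv = -3*y dy).
An antiderivative is F(y) = -3*y**2*(2*log(y) - 1)/4.
Then F(4) - F(1) = (12 - 48*log(2)) - (3/4) = 45/4 - 48*log(2).

45/4 - 48*log(2)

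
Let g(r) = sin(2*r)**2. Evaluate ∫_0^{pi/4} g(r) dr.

pi/8

Use the identity sin^2(2*r) = (1 - cos(4*r))/2.
An antiderivative is F(r) = r/2 - sin(4*r)/8.
Then F(pi/4) - F(0) = (pi/8) - (0) = pi/8.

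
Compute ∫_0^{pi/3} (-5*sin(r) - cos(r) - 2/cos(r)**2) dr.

An antiderivative is F(r) = -sin(r) + 5*cos(r) - 2*tan(r).
Then F(pi/3) - F(0) = (5/2 - 5*sqrt(3)/2) - (5) = -5*sqrt(3)/2 - 5/2.

-5*sqrt(3)/2 - 5/2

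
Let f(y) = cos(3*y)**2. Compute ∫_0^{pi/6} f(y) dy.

pi/12

Use the identity cos^2(3*y) = (1 + cos(6*y))/2.
An antiderivative is F(y) = y/2 + sin(6*y)/12.
Then F(pi/6) - F(0) = (pi/12) - (0) = pi/12.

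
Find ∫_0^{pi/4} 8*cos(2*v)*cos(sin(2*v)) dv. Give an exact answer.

4*sin(1)

Let u = sin(2*v), so du = 2*cos(2*v) dv. When v = 0, u = 0; when v = pi/4, u = 1.
The integral becomes 4·∫ cos(u) du from 0 to 1, with antiderivative 4*sin(u).
Back in v: F(v) = 4*sin(sin(2*v)).
Then F(pi/4) - F(0) = (4*sin(1)) - (0) = 4*sin(1).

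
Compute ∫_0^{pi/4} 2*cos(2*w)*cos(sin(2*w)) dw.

sin(1)

Let u = sin(2*w), so du = 2*cos(2*w) dw. When w = 0, u = 0; when w = pi/4, u = 1.
The integral becomes ∫ cos(u) du from 0 to 1, with antiderivative sin(u).
Back in w: F(w) = sin(sin(2*w)).
Then F(pi/4) - F(0) = (sin(1)) - (0) = sin(1).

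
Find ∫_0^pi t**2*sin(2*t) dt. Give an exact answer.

Integrate by parts twice (u = t^2, dv = sin(2*t) dt).
An antiderivative is F(t) = -t**2*cos(2*t)/2 + t*sin(2*t)/2 + cos(2*t)/4.
Then F(pi) - F(0) = (1/4 - pi**2/2) - (1/4) = -pi**2/2.

-pi**2/2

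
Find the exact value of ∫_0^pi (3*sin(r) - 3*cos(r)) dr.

An antiderivative is F(r) = -3*sin(r) - 3*cos(r).
Then F(pi) - F(0) = (3) - (-3) = 6.

6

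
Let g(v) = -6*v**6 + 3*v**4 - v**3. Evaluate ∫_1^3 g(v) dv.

By the power rule, an antiderivative is F(v) = -6*v**7/7 + 3*v**5/5 - v**4/4.
Then F(3) - F(1) = (-244863/140) - (-71/140) = -61198/35.

-61198/35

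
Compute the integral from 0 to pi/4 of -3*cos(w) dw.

-3*sqrt(2)/2

An antiderivative is F(w) = -3*sin(w).
Then F(pi/4) - F(0) = (-3*sqrt(2)/2) - (0) = -3*sqrt(2)/2.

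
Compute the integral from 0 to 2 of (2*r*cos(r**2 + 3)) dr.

Let u = r**2 + 3, so du = 2*r dr. When r = 0, u = 3; when r = 2, u = 7.
The integral becomes ∫ cos(u) du from 3 to 7, with antiderivative sin(u).
Back in r: F(r) = sin(r**2 + 3).
Then F(2) - F(0) = (sin(7)) - (sin(3)) = -sin(3) + sin(7).

-sin(3) + sin(7)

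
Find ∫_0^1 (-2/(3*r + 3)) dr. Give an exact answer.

-2*log(2)/3

An antiderivative is F(r) = -2*log(3*r + 3)/3.
Then F(1) - F(0) = (-2*log(6)/3) - (-2*log(3)/3) = -2*log(2)/3.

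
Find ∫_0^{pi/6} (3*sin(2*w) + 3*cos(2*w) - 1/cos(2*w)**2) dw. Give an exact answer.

sqrt(3)/4 + 3/4

An antiderivative is F(w) = 3*sin(2*w)/2 - 3*cos(2*w)/2 - tan(2*w)/2.
Then F(pi/6) - F(0) = (-3/4 + sqrt(3)/4) - (-3/2) = sqrt(3)/4 + 3/4.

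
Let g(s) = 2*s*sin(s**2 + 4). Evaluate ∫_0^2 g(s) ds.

Let u = s**2 + 4, so du = 2*s ds. When s = 0, u = 4; when s = 2, u = 8.
The integral becomes ∫ sin(u) du from 4 to 8, with antiderivative -cos(u).
Back in s: F(s) = -cos(s**2 + 4).
Then F(2) - F(0) = (-cos(8)) - (-cos(4)) = cos(4) - cos(8).

cos(4) - cos(8)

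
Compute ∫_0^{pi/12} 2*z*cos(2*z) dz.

Integrate by parts once (u = z, dv = 2*cos(2*z) dz).
An antiderivative is F(z) = z*sin(2*z) + cos(2*z)/2.
Then F(pi/12) - F(0) = (pi/24 + sqrt(3)/4) - (1/2) = -1/2 + pi/24 + sqrt(3)/4.

-1/2 + pi/24 + sqrt(3)/4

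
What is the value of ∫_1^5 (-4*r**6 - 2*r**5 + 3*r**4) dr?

By the power rule, an antiderivative is F(r) = -4*r**7/7 - r**6/3 + 3*r**5/5.
Then F(5) - F(1) = (-1007500/21) - (-32/105) = -1679156/35.

-1679156/35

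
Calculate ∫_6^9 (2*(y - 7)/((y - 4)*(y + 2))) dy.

Factor the denominator: y**2 - 2*y - 8 = (y + 2)(y - 4).
Partial fractions: 2*(y - 7)/((y - 4)*(y + 2)) = 3/(y + 2) - 1/(y - 4).
An antiderivative is F(y) = -log(y - 4) + 3*log(y + 2).
Then F(9) - F(6) = (-log(5) + 3*log(11)) - (8*log(2)) = -8*log(2) - log(5) + 3*log(11).

-8*log(2) - log(5) + 3*log(11)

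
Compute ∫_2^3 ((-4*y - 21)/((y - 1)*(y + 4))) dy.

Factor the denominator: y**2 + 3*y - 4 = (y + 4)(y - 1).
Partial fractions: (-4*y - 21)/((y - 1)*(y + 4)) = 1/(y + 4) - 5/(y - 1).
An antiderivative is F(y) = -5*log(y - 1) + log(y + 4).
Then F(3) - F(2) = (log(7/32)) - (log(6)) = -6*log(2) - log(3) + log(7).

-6*log(2) - log(3) + log(7)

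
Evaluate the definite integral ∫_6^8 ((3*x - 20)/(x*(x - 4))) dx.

Factor the denominator: x**2 - 4*x = x(x - 4).
Partial fractions: (3*x - 20)/(x*(x - 4)) = 5/x - 2/(x - 4).
An antiderivative is F(x) = 5*log(x) - 2*log(x - 4).
Then F(8) - F(6) = (11*log(2)) - (3*log(2) + 5*log(3)) = -5*log(3) + 8*log(2).

-5*log(3) + 8*log(2)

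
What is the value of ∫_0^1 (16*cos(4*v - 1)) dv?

4*sin(3) + 4*sin(1)

Let u = 4*v - 1, so du = 4 dv. When v = 0, u = -1; when v = 1, u = 3.
The integral becomes 4·∫ cos(u) du from -1 to 3, with antiderivative 4*sin(u).
Back in v: F(v) = 4*sin(4*v - 1).
Then F(1) - F(0) = (4*sin(3)) - (-4*sin(1)) = 4*sin(3) + 4*sin(1).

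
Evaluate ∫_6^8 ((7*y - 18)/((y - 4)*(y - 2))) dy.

log(72)

Factor the denominator: y**2 - 6*y + 8 = (y - 2)(y - 4).
Partial fractions: (7*y - 18)/((y - 4)*(y - 2)) = 2/(y - 2) + 5/(y - 4).
An antiderivative is F(y) = 5*log(y - 4) + 2*log(y - 2).
Then F(8) - F(6) = (2*log(3) + 12*log(2)) - (9*log(2)) = log(72).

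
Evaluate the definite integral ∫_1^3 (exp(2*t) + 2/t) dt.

-exp(2)/2 + log(9) + exp(6)/2

An antiderivative is F(t) = exp(2*t)/2 + 2*log(t).
Then F(3) - F(1) = (log(9) + exp(6)/2) - (exp(2)/2) = -exp(2)/2 + log(9) + exp(6)/2.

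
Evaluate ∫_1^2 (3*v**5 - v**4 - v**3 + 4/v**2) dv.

471/20

By the power rule, an antiderivative is F(v) = v**6/2 - v**5/5 - v**4/4 - 4/v.
Then F(2) - F(1) = (98/5) - (-79/20) = 471/20.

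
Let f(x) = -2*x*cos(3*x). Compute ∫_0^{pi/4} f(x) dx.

Integrate by parts once (u = x, dv = -2*cos(3*x) dx).
An antiderivative is F(x) = -2*x*sin(3*x)/3 - 2*cos(3*x)/9.
Then F(pi/4) - F(0) = (sqrt(2)*(4 - 3*pi)/36) - (-2/9) = -sqrt(2)*pi/12 + sqrt(2)/9 + 2/9.

-sqrt(2)*pi/12 + sqrt(2)/9 + 2/9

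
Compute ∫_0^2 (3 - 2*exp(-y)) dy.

2*exp(-2) + 4

An antiderivative is F(y) = 3*y + 2*exp(-y).
Then F(2) - F(0) = (2*exp(-2) + 6) - (2) = 2*exp(-2) + 4.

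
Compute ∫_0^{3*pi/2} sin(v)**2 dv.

3*pi/4

Use the identity sin^2(v) = (1 - cos(2*v))/2.
An antiderivative is F(v) = v/2 - sin(2*v)/4.
Then F(3*pi/2) - F(0) = (3*pi/4) - (0) = 3*pi/4.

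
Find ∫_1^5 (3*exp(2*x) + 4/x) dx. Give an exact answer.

An antiderivative is F(x) = 3*exp(2*x)/2 + 4*log(x).
Then F(5) - F(1) = (4*log(5) + 3*exp(10)/2) - (3*exp(2)/2) = -3*exp(2)/2 + 4*log(5) + 3*exp(10)/2.

-3*exp(2)/2 + 4*log(5) + 3*exp(10)/2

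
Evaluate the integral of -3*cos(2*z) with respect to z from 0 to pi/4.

An antiderivative is F(z) = -3*sin(2*z)/2.
Then F(pi/4) - F(0) = (-3/2) - (0) = -3/2.

-3/2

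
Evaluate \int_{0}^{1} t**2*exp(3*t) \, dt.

-2/27 + 5*exp(3)/27

Integrate by parts twice (u = t^2, dv = exp(3*t) dt).
An antiderivative is F(t) = (9*t**2 - 6*t + 2)*exp(3*t)/27.
Then F(1) - F(0) = (5*exp(3)/27) - (2/27) = -2/27 + 5*exp(3)/27.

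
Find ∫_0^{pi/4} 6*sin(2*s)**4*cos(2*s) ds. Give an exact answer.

Let u = sin(2*s), so du = 2*cos(2*s) ds. When s = 0, u = 0; when s = pi/4, u = 1.
The integral becomes 3·∫ u**4 du from 0 to 1, with antiderivative 3*u**5/5.
Back in s: F(s) = 3*sin(2*s)**5/5.
Then F(pi/4) - F(0) = (3/5) - (0) = 3/5.

3/5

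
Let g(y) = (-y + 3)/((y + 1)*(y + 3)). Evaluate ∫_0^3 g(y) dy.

Factor the denominator: y**2 + 4*y + 3 = (y + 3)(y + 1).
Partial fractions: (-y + 3)/((y + 1)*(y + 3)) = -3/(y + 3) + 2/(y + 1).
An antiderivative is F(y) = 2*log(y + 1) - 3*log(y + 3).
Then F(3) - F(0) = (log(2/27)) - (-log(27)) = log(2).

log(2)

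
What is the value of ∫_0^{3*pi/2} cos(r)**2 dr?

Use the identity cos^2(r) = (1 + cos(2*r))/2.
An antiderivative is F(r) = r/2 + sin(2*r)/4.
Then F(3*pi/2) - F(0) = (3*pi/4) - (0) = 3*pi/4.

3*pi/4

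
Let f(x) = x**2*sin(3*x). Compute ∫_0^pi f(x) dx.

-4/27 + pi**2/3

Integrate by parts twice (u = x^2, dv = sin(3*x) dx).
An antiderivative is F(x) = -x**2*cos(3*x)/3 + 2*x*sin(3*x)/9 + 2*cos(3*x)/27.
Then F(pi) - F(0) = (-2/27 + pi**2/3) - (2/27) = -4/27 + pi**2/3.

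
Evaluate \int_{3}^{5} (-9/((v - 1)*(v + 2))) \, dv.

-3*log(5) - 3*log(2) + 3*log(7)

Factor the denominator: v**2 + v - 2 = (v + 2)(v - 1).
Partial fractions: -9/((v - 1)*(v + 2)) = 3/(v + 2) - 3/(v - 1).
An antiderivative is F(v) = -3*log(v - 1) + 3*log(v + 2).
Then F(5) - F(3) = (-6*log(2) + 3*log(7)) - (-3*log(2) + 3*log(5)) = -3*log(5) - 3*log(2) + 3*log(7).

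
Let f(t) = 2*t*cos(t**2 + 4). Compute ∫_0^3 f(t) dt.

Let u = t**2 + 4, so du = 2*t dt. When t = 0, u = 4; when t = 3, u = 13.
The integral becomes ∫ cos(u) du from 4 to 13, with antiderivative sin(u).
Back in t: F(t) = sin(t**2 + 4).
Then F(3) - F(0) = (sin(13)) - (sin(4)) = sin(13) - sin(4).

sin(13) - sin(4)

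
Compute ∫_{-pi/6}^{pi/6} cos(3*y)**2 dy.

pi/6

Use the identity cos^2(3*y) = (1 + cos(6*y))/2.
An antiderivative is F(y) = y/2 + sin(6*y)/12.
Then F(pi/6) - F(-pi/6) = (pi/12) - (-pi/12) = pi/6.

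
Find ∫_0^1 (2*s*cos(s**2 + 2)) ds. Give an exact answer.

-sin(2) + sin(3)

Let u = s**2 + 2, so du = 2*s ds. When s = 0, u = 2; when s = 1, u = 3.
The integral becomes ∫ cos(u) du from 2 to 3, with antiderivative sin(u).
Back in s: F(s) = sin(s**2 + 2).
Then F(1) - F(0) = (sin(3)) - (sin(2)) = -sin(2) + sin(3).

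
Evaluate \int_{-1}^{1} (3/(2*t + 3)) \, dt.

3*log(5)/2

An antiderivative is F(t) = 3*log(2*t + 3)/2.
Then F(1) - F(-1) = (3*log(5)/2) - (0) = 3*log(5)/2.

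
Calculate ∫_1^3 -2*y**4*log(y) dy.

Integrate by parts once (u = ln y, dv = -2*y**4 dy).
An antiderivative is F(y) = -2*y**5*(5*log(y) - 1)/25.
Then F(3) - F(1) = (486/25 - 486*log(3)/5) - (2/25) = 484/25 - 486*log(3)/5.

484/25 - 486*log(3)/5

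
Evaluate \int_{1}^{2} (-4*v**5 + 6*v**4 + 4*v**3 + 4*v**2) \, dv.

By the power rule, an antiderivative is F(v) = -2*v**6/3 + 6*v**5/5 + v**4 + 4*v**3/3.
Then F(2) - F(1) = (112/5) - (43/15) = 293/15.

293/15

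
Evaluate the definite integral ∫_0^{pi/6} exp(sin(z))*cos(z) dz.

Let u = sin(z), so du = cos(z) dz. When z = 0, u = 0; when z = pi/6, u = 1/2.
The integral becomes ∫ exp(u) du from 0 to 1/2, with antiderivative exp(u).
Back in z: F(z) = exp(sin(z)).
Then F(pi/6) - F(0) = (exp(1/2)) - (1) = -1 + exp(1/2).

-1 + exp(1/2)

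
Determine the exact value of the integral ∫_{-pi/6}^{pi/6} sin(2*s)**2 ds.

Use the identity sin^2(2*s) = (1 - cos(4*s))/2.
An antiderivative is F(s) = s/2 - sin(4*s)/8.
Then F(pi/6) - F(-pi/6) = (-sqrt(3)/16 + pi/12) - (-pi/12 + sqrt(3)/16) = -sqrt(3)/8 + pi/6.

-sqrt(3)/8 + pi/6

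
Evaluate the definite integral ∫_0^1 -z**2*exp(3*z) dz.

2/27 - 5*exp(3)/27

Integrate by parts twice (u = z^2, dv = -exp(3*z) dz).
An antiderivative is F(z) = (-9*z**2 + 6*z - 2)*exp(3*z)/27.
Then F(1) - F(0) = (-5*exp(3)/27) - (-2/27) = 2/27 - 5*exp(3)/27.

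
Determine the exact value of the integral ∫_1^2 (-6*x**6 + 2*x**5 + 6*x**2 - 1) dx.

By the power rule, an antiderivative is F(x) = -6*x**7/7 + x**6/3 + 2*x**3 - x.
Then F(2) - F(1) = (-1562/21) - (10/21) = -524/7.

-524/7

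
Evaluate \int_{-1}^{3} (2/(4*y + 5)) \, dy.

An antiderivative is F(y) = log(4*y + 5)/2.
Then F(3) - F(-1) = (log(17)/2) - (0) = log(17)/2.

log(17)/2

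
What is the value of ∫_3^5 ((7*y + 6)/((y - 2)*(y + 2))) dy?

-2*log(5) + 2*log(7) + 5*log(3)

Factor the denominator: y**2 - 4 = (y + 2)(y - 2).
Partial fractions: (7*y + 6)/((y - 2)*(y + 2)) = 2/(y + 2) + 5/(y - 2).
An antiderivative is F(y) = 5*log(y - 2) + 2*log(y + 2).
Then F(5) - F(3) = (2*log(7) + 5*log(3)) - (log(25)) = -2*log(5) + 2*log(7) + 5*log(3).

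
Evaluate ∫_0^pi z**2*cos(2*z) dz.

Integrate by parts twice (u = z^2, dv = cos(2*z) dz).
An antiderivative is F(z) = z**2*sin(2*z)/2 + z*cos(2*z)/2 - sin(2*z)/4.
Then F(pi) - F(0) = (pi/2) - (0) = pi/2.

pi/2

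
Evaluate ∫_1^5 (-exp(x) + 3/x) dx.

-exp(5) + exp(1) + 3*log(5)

An antiderivative is F(x) = -exp(x) + 3*log(x).
Then F(5) - F(1) = (-exp(5) + 3*log(5)) - (-exp(1)) = -exp(5) + exp(1) + 3*log(5).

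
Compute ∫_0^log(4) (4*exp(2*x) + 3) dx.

An antiderivative is F(x) = 2*exp(2*x) + 3*x.
Then F(log(4)) - F(0) = (log(64) + 32) - (2) = 6*log(2) + 30.

6*log(2) + 30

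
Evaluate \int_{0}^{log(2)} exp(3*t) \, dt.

7/3

Let u = exp(t), so du = exp(t) dt. When t = 0, u = 1; when t = log(2), u = 2.
The integral becomes ∫ u**2 du from 1 to 2, with antiderivative u**3/3.
Back in t: F(t) = exp(3*t)/3.
Then F(log(2)) - F(0) = (8/3) - (1/3) = 7/3.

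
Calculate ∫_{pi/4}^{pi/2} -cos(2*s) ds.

1/2

An antiderivative is F(s) = -sin(2*s)/2.
Then F(pi/2) - F(pi/4) = (0) - (-1/2) = 1/2.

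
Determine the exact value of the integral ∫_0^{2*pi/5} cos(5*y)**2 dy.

pi/5

Use the identity cos^2(5*y) = (1 + cos(10*y))/2.
An antiderivative is F(y) = y/2 + sin(10*y)/20.
Then F(2*pi/5) - F(0) = (pi/5) - (0) = pi/5.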